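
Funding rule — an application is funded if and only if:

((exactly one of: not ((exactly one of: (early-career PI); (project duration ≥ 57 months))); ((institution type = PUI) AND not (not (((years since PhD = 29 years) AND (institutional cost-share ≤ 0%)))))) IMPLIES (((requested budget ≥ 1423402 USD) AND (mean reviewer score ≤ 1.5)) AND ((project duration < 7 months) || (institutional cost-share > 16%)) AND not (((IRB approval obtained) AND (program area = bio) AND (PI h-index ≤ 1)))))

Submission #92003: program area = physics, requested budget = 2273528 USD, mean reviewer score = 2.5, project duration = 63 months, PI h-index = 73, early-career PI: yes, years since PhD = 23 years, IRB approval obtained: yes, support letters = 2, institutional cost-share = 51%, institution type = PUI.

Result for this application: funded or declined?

Atomic conditions:
  early-career PI: yes → true
  project duration ≥ 57 months: 63 ≥ 57 is true
  institution type = PUI: PUI == PUI is true
  years since PhD = 29 years: 23 == 29 is false
  institutional cost-share ≤ 0%: 51 ≤ 0 is false
  requested budget ≥ 1423402 USD: 2273528 ≥ 1423402 is true
  mean reviewer score ≤ 1.5: 2.5 ≤ 1.5 is false
  project duration < 7 months: 63 < 7 is false
  institutional cost-share > 16%: 51 > 16 is true
  IRB approval obtained: yes → true
  program area = bio: physics == bio is false
  PI h-index ≤ 1: 73 ≤ 1 is false
Combine:
[1.1.1] exactly-one(true, true) = false
[1.1] NOT false = true
[1.2.2.1.1] false AND false = false
[1.2.2.1] NOT false = true
[1.2.2] NOT true = false
[1.2] true AND false = false
[1] exactly-one(true, false) = true
[2.1] true AND false = false
[2.2] false OR true = true
[2.3.1] true AND false AND false = false
[2.3] NOT false = true
[2] false AND true AND true = false
[root] true → false = false
Overall: false → declined

Declined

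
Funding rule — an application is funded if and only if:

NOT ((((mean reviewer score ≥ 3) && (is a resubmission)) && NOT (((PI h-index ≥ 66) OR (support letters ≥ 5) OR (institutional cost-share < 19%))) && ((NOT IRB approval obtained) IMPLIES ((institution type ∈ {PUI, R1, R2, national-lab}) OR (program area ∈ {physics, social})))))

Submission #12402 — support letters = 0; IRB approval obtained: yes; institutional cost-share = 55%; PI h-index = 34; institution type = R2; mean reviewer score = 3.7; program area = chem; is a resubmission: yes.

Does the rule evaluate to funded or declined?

Declined

Atomic conditions:
  mean reviewer score ≥ 3: 3.7 ≥ 3 is true
  is a resubmission: yes → true
  PI h-index ≥ 66: 34 ≥ 66 is false
  support letters ≥ 5: 0 ≥ 5 is false
  institutional cost-share < 19%: 55 < 19 is false
  NOT IRB approval obtained: yes → false
  institution type ∈ {PUI, R1, R2, national-lab}: R2 is in the set → true
  program area ∈ {physics, social}: chem is not in the set → false
Combine:
[1.1] true AND true = true
[1.2.1] false OR false OR false = false
[1.2] NOT false = true
[1.3.2] true OR false = true
[1.3] false → true (antecedent false ⇒ implication holds) = true
[1] true AND true AND true = true
[root] NOT true = false
Overall: false → declined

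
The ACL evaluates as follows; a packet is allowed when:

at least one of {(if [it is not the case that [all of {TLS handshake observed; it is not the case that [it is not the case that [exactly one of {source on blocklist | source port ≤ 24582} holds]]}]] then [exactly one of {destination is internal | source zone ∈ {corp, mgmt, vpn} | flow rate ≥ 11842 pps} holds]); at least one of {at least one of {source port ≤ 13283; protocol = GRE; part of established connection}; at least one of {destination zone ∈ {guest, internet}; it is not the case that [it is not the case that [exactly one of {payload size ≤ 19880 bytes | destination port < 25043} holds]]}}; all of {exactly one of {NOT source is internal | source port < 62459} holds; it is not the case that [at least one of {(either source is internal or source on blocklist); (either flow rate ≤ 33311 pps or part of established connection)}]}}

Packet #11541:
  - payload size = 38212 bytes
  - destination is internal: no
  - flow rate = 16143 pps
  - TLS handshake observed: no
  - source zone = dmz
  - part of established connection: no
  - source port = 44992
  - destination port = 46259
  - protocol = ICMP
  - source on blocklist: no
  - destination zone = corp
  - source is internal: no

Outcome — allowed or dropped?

Atomic conditions:
  TLS handshake observed: no → false
  source on blocklist: no → false
  source port ≤ 24582: 44992 ≤ 24582 is false
  destination is internal: no → false
  source zone ∈ {corp, mgmt, vpn}: dmz is not in the set → false
  flow rate ≥ 11842 pps: 16143 ≥ 11842 is true
  source port ≤ 13283: 44992 ≤ 13283 is false
  protocol = GRE: ICMP == GRE is false
  part of established connection: no → false
  destination zone ∈ {guest, internet}: corp is not in the set → false
  payload size ≤ 19880 bytes: 38212 ≤ 19880 is false
  destination port < 25043: 46259 < 25043 is false
  NOT source is internal: no → true
  source port < 62459: 44992 < 62459 is true
  source is internal: no → false
  flow rate ≤ 33311 pps: 16143 ≤ 33311 is true
Combine:
[1.1.1.2.1.1] exactly-one(false, false) = false
[1.1.1.2.1] NOT false = true
[1.1.1.2] NOT true = false
[1.1.1] false AND false = false
[1.1] NOT false = true
[1.2] exactly-one(false, false, true) = true
[1] true → true = true
[2.1] false OR false OR false = false
[2.2.2.1.1] exactly-one(false, false) = false
[2.2.2.1] NOT false = true
[2.2.2] NOT true = false
[2.2] false OR false = false
[2] false OR false = false
[3.1] exactly-one(true, true) = false
[3.2.1.1] false OR false = false
[3.2.1.2] true OR false = true
[3.2.1] false OR true = true
[3.2] NOT true = false
[3] false AND false = false
[root] true OR false OR false = true
Overall: true → allowed

Allowed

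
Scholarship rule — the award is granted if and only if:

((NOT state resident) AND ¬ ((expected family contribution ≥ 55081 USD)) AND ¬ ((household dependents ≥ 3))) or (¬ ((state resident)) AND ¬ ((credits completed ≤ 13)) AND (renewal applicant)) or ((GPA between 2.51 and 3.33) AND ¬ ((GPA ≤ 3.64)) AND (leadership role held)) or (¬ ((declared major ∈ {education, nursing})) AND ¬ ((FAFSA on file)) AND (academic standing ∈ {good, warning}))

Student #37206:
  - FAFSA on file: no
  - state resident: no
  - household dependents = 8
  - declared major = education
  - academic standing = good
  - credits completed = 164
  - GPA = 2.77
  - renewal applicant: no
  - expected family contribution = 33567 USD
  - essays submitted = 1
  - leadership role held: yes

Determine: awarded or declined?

Atomic conditions:
  NOT state resident: no → true
  expected family contribution ≥ 55081 USD: 33567 ≥ 55081 is false
  household dependents ≥ 3: 8 ≥ 3 is true
  state resident: no → false
  credits completed ≤ 13: 164 ≤ 13 is false
  renewal applicant: no → false
  GPA between 2.51 and 3.33: 2.77 in [2.51, 3.33] is true
  GPA ≤ 3.64: 2.77 ≤ 3.64 is true
  leadership role held: yes → true
  declared major ∈ {education, nursing}: education is in the set → true
  FAFSA on file: no → false
  academic standing ∈ {good, warning}: good is in the set → true
Combine:
[1.2] NOT false = true
[1.3] NOT true = false
[1] true AND true AND false = false
[2.1] NOT false = true
[2.2] NOT false = true
[2] true AND true AND false = false
[3.2] NOT true = false
[3] true AND false AND true = false
[4.1] NOT true = false
[4.2] NOT false = true
[4] false AND true AND true = false
[root] false OR false OR false OR false = false
Overall: false → declined

Declined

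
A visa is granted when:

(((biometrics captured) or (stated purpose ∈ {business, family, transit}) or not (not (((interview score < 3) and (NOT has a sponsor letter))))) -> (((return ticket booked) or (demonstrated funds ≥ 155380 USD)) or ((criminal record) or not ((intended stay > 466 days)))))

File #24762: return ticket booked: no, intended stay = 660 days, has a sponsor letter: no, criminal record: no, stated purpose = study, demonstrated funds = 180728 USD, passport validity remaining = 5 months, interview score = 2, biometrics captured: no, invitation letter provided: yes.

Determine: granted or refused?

Granted

Atomic conditions:
  biometrics captured: no → false
  stated purpose ∈ {business, family, transit}: study is not in the set → false
  interview score < 3: 2 < 3 is true
  NOT has a sponsor letter: no → true
  return ticket booked: no → false
  demonstrated funds ≥ 155380 USD: 180728 ≥ 155380 is true
  criminal record: no → false
  intended stay > 466 days: 660 > 466 is true
Combine:
[1.3.1.1] true AND true = true
[1.3.1] NOT true = false
[1.3] NOT false = true
[1] false OR false OR true = true
[2.1] false OR true = true
[2.2.2] NOT true = false
[2.2] false OR false = false
[2] true OR false = true
[root] true → true = true
Overall: true → granted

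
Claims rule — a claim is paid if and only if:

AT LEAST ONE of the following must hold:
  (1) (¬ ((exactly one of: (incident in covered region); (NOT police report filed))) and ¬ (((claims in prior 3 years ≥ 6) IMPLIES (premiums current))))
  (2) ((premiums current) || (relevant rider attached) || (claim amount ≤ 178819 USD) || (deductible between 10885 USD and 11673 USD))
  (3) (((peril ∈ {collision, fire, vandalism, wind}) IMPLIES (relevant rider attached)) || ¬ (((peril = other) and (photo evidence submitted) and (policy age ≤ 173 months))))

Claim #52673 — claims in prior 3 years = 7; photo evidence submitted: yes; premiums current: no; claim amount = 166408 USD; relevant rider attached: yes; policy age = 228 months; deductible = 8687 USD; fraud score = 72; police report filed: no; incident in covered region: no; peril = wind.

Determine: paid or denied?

Paid

Atomic conditions:
  incident in covered region: no → false
  NOT police report filed: no → true
  claims in prior 3 years ≥ 6: 7 ≥ 6 is true
  premiums current: no → false
  relevant rider attached: yes → true
  claim amount ≤ 178819 USD: 166408 ≤ 178819 is true
  deductible between 10885 USD and 11673 USD: 8687 in [10885, 11673] is false
  peril ∈ {collision, fire, vandalism, wind}: wind is in the set → true
  peril = other: wind == other is false
  photo evidence submitted: yes → true
  policy age ≤ 173 months: 228 ≤ 173 is false
Combine:
[1.1.1] exactly-one(false, true) = true
[1.1] NOT true = false
[1.2.1] true → false = false
[1.2] NOT false = true
[1] false AND true = false
[2] false OR true OR true OR false = true
[3.1] true → true = true
[3.2.1] false AND true AND false = false
[3.2] NOT false = true
[3] true OR true = true
[root] false OR true OR true = true
Overall: true → paid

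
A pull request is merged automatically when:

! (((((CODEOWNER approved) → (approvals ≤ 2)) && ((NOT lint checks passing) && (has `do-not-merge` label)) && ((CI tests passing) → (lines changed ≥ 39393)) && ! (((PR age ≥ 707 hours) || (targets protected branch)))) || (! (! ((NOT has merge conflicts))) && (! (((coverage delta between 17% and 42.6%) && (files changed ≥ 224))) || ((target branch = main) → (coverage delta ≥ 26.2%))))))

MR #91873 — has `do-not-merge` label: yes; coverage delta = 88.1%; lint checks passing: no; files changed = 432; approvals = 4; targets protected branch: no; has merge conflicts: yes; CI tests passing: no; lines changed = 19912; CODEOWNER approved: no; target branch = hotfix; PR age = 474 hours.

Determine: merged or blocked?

Atomic conditions:
  CODEOWNER approved: no → false
  approvals ≤ 2: 4 ≤ 2 is false
  NOT lint checks passing: no → true
  has `do-not-merge` label: yes → true
  CI tests passing: no → false
  lines changed ≥ 39393: 19912 ≥ 39393 is false
  PR age ≥ 707 hours: 474 ≥ 707 is false
  targets protected branch: no → false
  NOT has merge conflicts: yes → false
  coverage delta between 17% and 42.6%: 88.1 in [17, 42.6] is false
  files changed ≥ 224: 432 ≥ 224 is true
  target branch = main: hotfix == main is false
  coverage delta ≥ 26.2%: 88.1 ≥ 26.2 is true
Combine:
[1.1.1] false → false (antecedent false ⇒ implication holds) = true
[1.1.2] true AND true = true
[1.1.3] false → false (antecedent false ⇒ implication holds) = true
[1.1.4.1] false OR false = false
[1.1.4] NOT false = true
[1.1] true AND true AND true AND true = true
[1.2.1.1] NOT false = true
[1.2.1] NOT true = false
[1.2.2.1.1] false AND true = false
[1.2.2.1] NOT false = true
[1.2.2.2] false → true (antecedent false ⇒ implication holds) = true
[1.2.2] true OR true = true
[1.2] false AND true = false
[1] true OR false = true
[root] NOT true = false
Overall: false → blocked

Blocked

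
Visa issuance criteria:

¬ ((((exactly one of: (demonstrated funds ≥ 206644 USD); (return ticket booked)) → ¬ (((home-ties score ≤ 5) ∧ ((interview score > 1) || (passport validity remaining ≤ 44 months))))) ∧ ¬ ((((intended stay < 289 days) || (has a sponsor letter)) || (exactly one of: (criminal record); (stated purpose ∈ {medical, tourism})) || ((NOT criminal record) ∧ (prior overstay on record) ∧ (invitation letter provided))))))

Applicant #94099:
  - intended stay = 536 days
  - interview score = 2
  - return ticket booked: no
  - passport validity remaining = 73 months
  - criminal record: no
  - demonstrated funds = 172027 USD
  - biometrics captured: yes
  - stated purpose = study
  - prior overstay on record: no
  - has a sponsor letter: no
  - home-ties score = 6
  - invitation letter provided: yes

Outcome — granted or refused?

Refused

Atomic conditions:
  demonstrated funds ≥ 206644 USD: 172027 ≥ 206644 is false
  return ticket booked: no → false
  home-ties score ≤ 5: 6 ≤ 5 is false
  interview score > 1: 2 > 1 is true
  passport validity remaining ≤ 44 months: 73 ≤ 44 is false
  intended stay < 289 days: 536 < 289 is false
  has a sponsor letter: no → false
  criminal record: no → false
  stated purpose ∈ {medical, tourism}: study is not in the set → false
  NOT criminal record: no → true
  prior overstay on record: no → false
  invitation letter provided: yes → true
Combine:
[1.1.1] exactly-one(false, false) = false
[1.1.2.1.2] true OR false = true
[1.1.2.1] false AND true = false
[1.1.2] NOT false = true
[1.1] false → true (antecedent false ⇒ implication holds) = true
[1.2.1.1] false OR false = false
[1.2.1.2] exactly-one(false, false) = false
[1.2.1.3] true AND false AND true = false
[1.2.1] false OR false OR false = false
[1.2] NOT false = true
[1] true AND true = true
[root] NOT true = false
Overall: false → refused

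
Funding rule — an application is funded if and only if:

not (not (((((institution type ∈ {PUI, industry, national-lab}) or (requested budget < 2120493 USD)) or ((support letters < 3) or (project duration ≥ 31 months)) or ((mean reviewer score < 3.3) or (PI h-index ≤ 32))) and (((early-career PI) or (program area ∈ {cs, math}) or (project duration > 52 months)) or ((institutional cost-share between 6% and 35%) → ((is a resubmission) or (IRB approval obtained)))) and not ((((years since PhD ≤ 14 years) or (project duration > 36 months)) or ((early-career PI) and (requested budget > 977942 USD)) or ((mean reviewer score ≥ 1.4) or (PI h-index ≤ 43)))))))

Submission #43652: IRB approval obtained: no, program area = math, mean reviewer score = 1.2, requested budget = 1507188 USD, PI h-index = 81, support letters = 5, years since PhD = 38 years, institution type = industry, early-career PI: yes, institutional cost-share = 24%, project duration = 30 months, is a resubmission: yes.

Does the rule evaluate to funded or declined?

Declined

Atomic conditions:
  institution type ∈ {PUI, industry, national-lab}: industry is in the set → true
  requested budget < 2120493 USD: 1507188 < 2120493 is true
  support letters < 3: 5 < 3 is false
  project duration ≥ 31 months: 30 ≥ 31 is false
  mean reviewer score < 3.3: 1.2 < 3.3 is true
  PI h-index ≤ 32: 81 ≤ 32 is false
  early-career PI: yes → true
  program area ∈ {cs, math}: math is in the set → true
  project duration > 52 months: 30 > 52 is false
  institutional cost-share between 6% and 35%: 24 in [6, 35] is true
  is a resubmission: yes → true
  IRB approval obtained: no → false
  years since PhD ≤ 14 years: 38 ≤ 14 is false
  project duration > 36 months: 30 > 36 is false
  requested budget > 977942 USD: 1507188 > 977942 is true
  mean reviewer score ≥ 1.4: 1.2 ≥ 1.4 is false
  PI h-index ≤ 43: 81 ≤ 43 is false
Combine:
[1.1.1.1] true OR true = true
[1.1.1.2] false OR false = false
[1.1.1.3] true OR false = true
[1.1.1] true OR false OR true = true
[1.1.2.1] true OR true OR false = true
[1.1.2.2.2] true OR false = true
[1.1.2.2] true → true = true
[1.1.2] true OR true = true
[1.1.3.1.1] false OR false = false
[1.1.3.1.2] true AND true = true
[1.1.3.1.3] false OR false = false
[1.1.3.1] false OR true OR false = true
[1.1.3] NOT true = false
[1.1] true AND true AND false = false
[1] NOT false = true
[root] NOT true = false
Overall: false → declined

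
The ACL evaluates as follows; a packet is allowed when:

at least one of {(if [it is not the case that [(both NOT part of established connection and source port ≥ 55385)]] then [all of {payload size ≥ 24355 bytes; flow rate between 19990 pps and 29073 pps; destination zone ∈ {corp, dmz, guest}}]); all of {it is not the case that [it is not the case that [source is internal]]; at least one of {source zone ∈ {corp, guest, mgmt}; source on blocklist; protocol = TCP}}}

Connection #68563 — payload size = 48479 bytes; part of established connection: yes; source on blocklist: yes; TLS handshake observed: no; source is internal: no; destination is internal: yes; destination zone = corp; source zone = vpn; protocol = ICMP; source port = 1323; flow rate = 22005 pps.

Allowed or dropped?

Atomic conditions:
  NOT part of established connection: yes → false
  source port ≥ 55385: 1323 ≥ 55385 is false
  payload size ≥ 24355 bytes: 48479 ≥ 24355 is true
  flow rate between 19990 pps and 29073 pps: 22005 in [19990, 29073] is true
  destination zone ∈ {corp, dmz, guest}: corp is in the set → true
  source is internal: no → false
  source zone ∈ {corp, guest, mgmt}: vpn is not in the set → false
  source on blocklist: yes → true
  protocol = TCP: ICMP == TCP is false
Combine:
[1.1.1] false AND false = false
[1.1] NOT false = true
[1.2] true AND true AND true = true
[1] true → true = true
[2.1.1] NOT false = true
[2.1] NOT true = false
[2.2] false OR true OR false = true
[2] false AND true = false
[root] true OR false = true
Overall: true → allowed

Allowed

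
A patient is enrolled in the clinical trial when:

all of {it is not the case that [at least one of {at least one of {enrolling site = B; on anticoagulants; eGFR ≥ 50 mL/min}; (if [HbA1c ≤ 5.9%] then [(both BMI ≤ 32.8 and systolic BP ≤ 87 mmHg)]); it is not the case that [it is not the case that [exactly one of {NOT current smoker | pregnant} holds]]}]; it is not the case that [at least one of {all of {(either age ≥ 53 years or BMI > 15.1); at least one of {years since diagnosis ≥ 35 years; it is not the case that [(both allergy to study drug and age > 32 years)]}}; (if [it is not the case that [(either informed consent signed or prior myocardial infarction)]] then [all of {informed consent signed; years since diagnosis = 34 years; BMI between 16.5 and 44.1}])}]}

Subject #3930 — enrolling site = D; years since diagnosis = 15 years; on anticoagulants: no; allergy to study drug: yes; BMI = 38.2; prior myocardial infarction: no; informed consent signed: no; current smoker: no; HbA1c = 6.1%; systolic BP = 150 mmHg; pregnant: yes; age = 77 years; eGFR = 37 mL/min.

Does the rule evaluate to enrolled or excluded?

Atomic conditions:
  enrolling site = B: D == B is false
  on anticoagulants: no → false
  eGFR ≥ 50 mL/min: 37 ≥ 50 is false
  HbA1c ≤ 5.9%: 6.1 ≤ 5.9 is false
  BMI ≤ 32.8: 38.2 ≤ 32.8 is false
  systolic BP ≤ 87 mmHg: 150 ≤ 87 is false
  NOT current smoker: no → true
  pregnant: yes → true
  age ≥ 53 years: 77 ≥ 53 is true
  BMI > 15.1: 38.2 > 15.1 is true
  years since diagnosis ≥ 35 years: 15 ≥ 35 is false
  allergy to study drug: yes → true
  age > 32 years: 77 > 32 is true
  informed consent signed: no → false
  prior myocardial infarction: no → false
  years since diagnosis = 34 years: 15 == 34 is false
  BMI between 16.5 and 44.1: 38.2 in [16.5, 44.1] is true
Combine:
[1.1.1] false OR false OR false = false
[1.1.2.2] false AND false = false
[1.1.2] false → false (antecedent false ⇒ implication holds) = true
[1.1.3.1.1] exactly-one(true, true) = false
[1.1.3.1] NOT false = true
[1.1.3] NOT true = false
[1.1] false OR true OR false = true
[1] NOT true = false
[2.1.1.1] true OR true = true
[2.1.1.2.2.1] true AND true = true
[2.1.1.2.2] NOT true = false
[2.1.1.2] false OR false = false
[2.1.1] true AND false = false
[2.1.2.1.1] false OR false = false
[2.1.2.1] NOT false = true
[2.1.2.2] false AND false AND true = false
[2.1.2] true → false = false
[2.1] false OR false = false
[2] NOT false = true
[root] false AND true = false
Overall: false → excluded

Excluded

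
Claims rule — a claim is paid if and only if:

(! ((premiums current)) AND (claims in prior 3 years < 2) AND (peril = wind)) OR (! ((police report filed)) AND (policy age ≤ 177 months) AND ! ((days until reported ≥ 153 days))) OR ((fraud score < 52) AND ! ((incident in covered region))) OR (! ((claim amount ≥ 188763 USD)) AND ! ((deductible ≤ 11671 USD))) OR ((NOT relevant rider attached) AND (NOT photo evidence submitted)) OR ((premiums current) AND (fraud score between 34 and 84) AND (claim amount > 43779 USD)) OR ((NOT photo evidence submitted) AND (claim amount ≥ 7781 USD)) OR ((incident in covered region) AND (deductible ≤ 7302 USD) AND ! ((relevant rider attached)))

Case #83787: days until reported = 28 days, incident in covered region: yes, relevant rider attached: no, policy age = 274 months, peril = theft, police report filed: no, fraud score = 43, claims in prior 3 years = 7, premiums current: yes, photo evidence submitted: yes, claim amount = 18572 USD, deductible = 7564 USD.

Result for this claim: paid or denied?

Atomic conditions:
  premiums current: yes → true
  claims in prior 3 years < 2: 7 < 2 is false
  peril = wind: theft == wind is false
  police report filed: no → false
  policy age ≤ 177 months: 274 ≤ 177 is false
  days until reported ≥ 153 days: 28 ≥ 153 is false
  fraud score < 52: 43 < 52 is true
  incident in covered region: yes → true
  claim amount ≥ 188763 USD: 18572 ≥ 188763 is false
  deductible ≤ 11671 USD: 7564 ≤ 11671 is true
  NOT relevant rider attached: no → true
  NOT photo evidence submitted: yes → false
  fraud score between 34 and 84: 43 in [34, 84] is true
  claim amount > 43779 USD: 18572 > 43779 is false
  claim amount ≥ 7781 USD: 18572 ≥ 7781 is true
  deductible ≤ 7302 USD: 7564 ≤ 7302 is false
  relevant rider attached: no → false
Combine:
[1.1] NOT true = false
[1] false AND false AND false = false
[2.1] NOT false = true
[2.3] NOT false = true
[2] true AND false AND true = false
[3.2] NOT true = false
[3] true AND false = false
[4.1] NOT false = true
[4.2] NOT true = false
[4] true AND false = false
[5] true AND false = false
[6] true AND true AND false = false
[7] false AND true = false
[8.3] NOT false = true
[8] true AND false AND true = false
[root] false OR false OR false OR false OR false OR false OR false OR false = false
Overall: false → denied

Denied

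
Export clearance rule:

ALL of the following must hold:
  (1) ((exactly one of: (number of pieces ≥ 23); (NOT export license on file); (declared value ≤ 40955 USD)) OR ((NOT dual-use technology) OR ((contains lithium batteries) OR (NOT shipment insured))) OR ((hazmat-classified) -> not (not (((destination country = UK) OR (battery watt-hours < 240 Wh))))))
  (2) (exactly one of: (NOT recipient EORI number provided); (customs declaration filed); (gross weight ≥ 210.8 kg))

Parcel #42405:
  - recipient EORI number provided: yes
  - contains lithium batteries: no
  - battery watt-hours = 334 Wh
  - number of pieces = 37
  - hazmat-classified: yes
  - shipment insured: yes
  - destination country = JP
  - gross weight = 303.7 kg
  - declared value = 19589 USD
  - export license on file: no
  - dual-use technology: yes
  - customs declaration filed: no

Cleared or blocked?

Blocked

Atomic conditions:
  number of pieces ≥ 23: 37 ≥ 23 is true
  NOT export license on file: no → true
  declared value ≤ 40955 USD: 19589 ≤ 40955 is true
  NOT dual-use technology: yes → false
  contains lithium batteries: no → false
  NOT shipment insured: yes → false
  hazmat-classified: yes → true
  destination country = UK: JP == UK is false
  battery watt-hours < 240 Wh: 334 < 240 is false
  NOT recipient EORI number provided: yes → false
  customs declaration filed: no → false
  gross weight ≥ 210.8 kg: 303.7 ≥ 210.8 is true
Combine:
[1.1] exactly-one(true, true, true) = false
[1.2.2] false OR false = false
[1.2] false OR false = false
[1.3.2.1.1] false OR false = false
[1.3.2.1] NOT false = true
[1.3.2] NOT true = false
[1.3] true → false = false
[1] false OR false OR false = false
[2] exactly-one(false, false, true) = true
[root] false AND true = false
Overall: false → blocked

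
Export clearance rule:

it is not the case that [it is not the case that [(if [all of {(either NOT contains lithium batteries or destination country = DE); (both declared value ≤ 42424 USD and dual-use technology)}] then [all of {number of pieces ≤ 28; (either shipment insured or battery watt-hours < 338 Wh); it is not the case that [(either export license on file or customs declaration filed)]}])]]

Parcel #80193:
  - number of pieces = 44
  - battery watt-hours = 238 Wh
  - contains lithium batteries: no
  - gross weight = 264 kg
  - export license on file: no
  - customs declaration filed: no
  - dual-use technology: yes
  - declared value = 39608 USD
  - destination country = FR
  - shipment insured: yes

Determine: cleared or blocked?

Blocked

Atomic conditions:
  NOT contains lithium batteries: no → true
  destination country = DE: FR == DE is false
  declared value ≤ 42424 USD: 39608 ≤ 42424 is true
  dual-use technology: yes → true
  number of pieces ≤ 28: 44 ≤ 28 is false
  shipment insured: yes → true
  battery watt-hours < 338 Wh: 238 < 338 is true
  export license on file: no → false
  customs declaration filed: no → false
Combine:
[1.1.1.1] true OR false = true
[1.1.1.2] true AND true = true
[1.1.1] true AND true = true
[1.1.2.2] true OR true = true
[1.1.2.3.1] false OR false = false
[1.1.2.3] NOT false = true
[1.1.2] false AND true AND true = false
[1.1] true → false = false
[1] NOT false = true
[root] NOT true = false
Overall: false → blocked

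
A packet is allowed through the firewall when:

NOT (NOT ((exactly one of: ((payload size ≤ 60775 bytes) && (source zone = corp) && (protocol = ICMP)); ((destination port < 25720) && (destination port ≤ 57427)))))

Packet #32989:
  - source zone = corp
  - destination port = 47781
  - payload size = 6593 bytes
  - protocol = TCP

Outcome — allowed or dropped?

Dropped

Atomic conditions:
  payload size ≤ 60775 bytes: 6593 ≤ 60775 is true
  source zone = corp: corp == corp is true
  protocol = ICMP: TCP == ICMP is false
  destination port < 25720: 47781 < 25720 is false
  destination port ≤ 57427: 47781 ≤ 57427 is true
Combine:
[1.1.1] true AND true AND false = false
[1.1.2] false AND true = false
[1.1] exactly-one(false, false) = false
[1] NOT false = true
[root] NOT true = false
Overall: false → dropped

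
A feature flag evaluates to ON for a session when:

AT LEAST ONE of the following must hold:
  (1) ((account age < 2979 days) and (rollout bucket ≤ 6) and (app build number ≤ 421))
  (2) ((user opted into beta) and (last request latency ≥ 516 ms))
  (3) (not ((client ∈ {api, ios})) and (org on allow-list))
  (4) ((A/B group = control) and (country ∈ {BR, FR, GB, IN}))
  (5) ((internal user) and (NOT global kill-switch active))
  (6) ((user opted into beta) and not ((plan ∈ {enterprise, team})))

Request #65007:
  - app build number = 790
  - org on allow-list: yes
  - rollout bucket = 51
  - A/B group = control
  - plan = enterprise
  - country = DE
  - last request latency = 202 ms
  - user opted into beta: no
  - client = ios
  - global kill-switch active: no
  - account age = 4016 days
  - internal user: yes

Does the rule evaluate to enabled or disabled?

Enabled

Atomic conditions:
  account age < 2979 days: 4016 < 2979 is false
  rollout bucket ≤ 6: 51 ≤ 6 is false
  app build number ≤ 421: 790 ≤ 421 is false
  user opted into beta: no → false
  last request latency ≥ 516 ms: 202 ≥ 516 is false
  client ∈ {api, ios}: ios is in the set → true
  org on allow-list: yes → true
  A/B group = control: control == control is true
  country ∈ {BR, FR, GB, IN}: DE is not in the set → false
  internal user: yes → true
  NOT global kill-switch active: no → true
  plan ∈ {enterprise, team}: enterprise is in the set → true
Combine:
[1] false AND false AND false = false
[2] false AND false = false
[3.1] NOT true = false
[3] false AND true = false
[4] true AND false = false
[5] true AND true = true
[6.2] NOT true = false
[6] false AND false = false
[root] false OR false OR false OR false OR true OR false = true
Overall: true → enabled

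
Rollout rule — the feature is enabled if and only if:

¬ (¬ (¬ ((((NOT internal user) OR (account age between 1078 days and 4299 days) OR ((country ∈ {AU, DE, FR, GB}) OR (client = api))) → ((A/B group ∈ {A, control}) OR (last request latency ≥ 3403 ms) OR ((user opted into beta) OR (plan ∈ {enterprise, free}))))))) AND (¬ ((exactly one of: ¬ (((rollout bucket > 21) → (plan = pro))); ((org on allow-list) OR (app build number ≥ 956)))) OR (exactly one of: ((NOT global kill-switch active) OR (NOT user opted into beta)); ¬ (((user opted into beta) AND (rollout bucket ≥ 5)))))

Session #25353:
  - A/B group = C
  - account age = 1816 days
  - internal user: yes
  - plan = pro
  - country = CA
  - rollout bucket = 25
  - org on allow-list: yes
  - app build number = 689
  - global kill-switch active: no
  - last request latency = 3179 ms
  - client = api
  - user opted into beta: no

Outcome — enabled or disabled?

Atomic conditions:
  NOT internal user: yes → false
  account age between 1078 days and 4299 days: 1816 in [1078, 4299] is true
  country ∈ {AU, DE, FR, GB}: CA is not in the set → false
  client = api: api == api is true
  A/B group ∈ {A, control}: C is not in the set → false
  last request latency ≥ 3403 ms: 3179 ≥ 3403 is false
  user opted into beta: no → false
  plan ∈ {enterprise, free}: pro is not in the set → false
  rollout bucket > 21: 25 > 21 is true
  plan = pro: pro == pro is true
  org on allow-list: yes → true
  app build number ≥ 956: 689 ≥ 956 is false
  NOT global kill-switch active: no → true
  NOT user opted into beta: no → true
  rollout bucket ≥ 5: 25 ≥ 5 is true
Combine:
[1.1.1.1.1.3] false OR true = true
[1.1.1.1.1] false OR true OR true = true
[1.1.1.1.2.3] false OR false = false
[1.1.1.1.2] false OR false OR false = false
[1.1.1.1] true → false = false
[1.1.1] NOT false = true
[1.1] NOT true = false
[1] NOT false = true
[2.1.1.1.1] true → true = true
[2.1.1.1] NOT true = false
[2.1.1.2] true OR false = true
[2.1.1] exactly-one(false, true) = true
[2.1] NOT true = false
[2.2.1] true OR true = true
[2.2.2.1] false AND true = false
[2.2.2] NOT false = true
[2.2] exactly-one(true, true) = false
[2] false OR false = false
[root] true AND false = false
Overall: false → disabled

Disabled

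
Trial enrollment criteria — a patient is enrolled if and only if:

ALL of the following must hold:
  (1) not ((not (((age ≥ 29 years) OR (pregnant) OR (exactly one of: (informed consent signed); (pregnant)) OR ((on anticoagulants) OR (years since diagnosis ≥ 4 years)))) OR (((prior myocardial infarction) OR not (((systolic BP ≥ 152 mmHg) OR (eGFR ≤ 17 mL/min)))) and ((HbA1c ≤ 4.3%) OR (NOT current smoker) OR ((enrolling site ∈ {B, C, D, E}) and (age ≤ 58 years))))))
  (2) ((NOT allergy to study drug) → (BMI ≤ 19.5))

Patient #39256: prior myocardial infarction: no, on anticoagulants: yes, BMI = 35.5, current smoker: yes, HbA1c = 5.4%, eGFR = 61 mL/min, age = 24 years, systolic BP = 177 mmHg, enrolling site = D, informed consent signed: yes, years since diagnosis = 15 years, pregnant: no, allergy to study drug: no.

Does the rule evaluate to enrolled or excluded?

Excluded

Atomic conditions:
  age ≥ 29 years: 24 ≥ 29 is false
  pregnant: no → false
  informed consent signed: yes → true
  on anticoagulants: yes → true
  years since diagnosis ≥ 4 years: 15 ≥ 4 is true
  prior myocardial infarction: no → false
  systolic BP ≥ 152 mmHg: 177 ≥ 152 is true
  eGFR ≤ 17 mL/min: 61 ≤ 17 is false
  HbA1c ≤ 4.3%: 5.4 ≤ 4.3 is false
  NOT current smoker: yes → false
  enrolling site ∈ {B, C, D, E}: D is in the set → true
  age ≤ 58 years: 24 ≤ 58 is true
  NOT allergy to study drug: no → true
  BMI ≤ 19.5: 35.5 ≤ 19.5 is false
Combine:
[1.1.1.1.3] exactly-one(true, false) = true
[1.1.1.1.4] true OR true = true
[1.1.1.1] false OR false OR true OR true = true
[1.1.1] NOT true = false
[1.1.2.1.2.1] true OR false = true
[1.1.2.1.2] NOT true = false
[1.1.2.1] false OR false = false
[1.1.2.2.3] true AND true = true
[1.1.2.2] false OR false OR true = true
[1.1.2] false AND true = false
[1.1] false OR false = false
[1] NOT false = true
[2] true → false = false
[root] true AND false = false
Overall: false → excluded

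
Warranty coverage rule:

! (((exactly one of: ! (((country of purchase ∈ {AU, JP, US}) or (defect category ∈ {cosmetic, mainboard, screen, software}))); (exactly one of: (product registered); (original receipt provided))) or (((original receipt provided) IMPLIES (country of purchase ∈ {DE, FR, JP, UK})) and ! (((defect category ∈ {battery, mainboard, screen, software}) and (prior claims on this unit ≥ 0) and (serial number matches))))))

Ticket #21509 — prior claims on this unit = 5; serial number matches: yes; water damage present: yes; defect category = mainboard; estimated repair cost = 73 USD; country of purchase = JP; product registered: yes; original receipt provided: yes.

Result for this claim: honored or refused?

Honored

Atomic conditions:
  country of purchase ∈ {AU, JP, US}: JP is in the set → true
  defect category ∈ {cosmetic, mainboard, screen, software}: mainboard is in the set → true
  product registered: yes → true
  original receipt provided: yes → true
  country of purchase ∈ {DE, FR, JP, UK}: JP is in the set → true
  defect category ∈ {battery, mainboard, screen, software}: mainboard is in the set → true
  prior claims on this unit ≥ 0: 5 ≥ 0 is true
  serial number matches: yes → true
Combine:
[1.1.1.1] true OR true = true
[1.1.1] NOT true = false
[1.1.2] exactly-one(true, true) = false
[1.1] exactly-one(false, false) = false
[1.2.1] true → true = true
[1.2.2.1] true AND true AND true = true
[1.2.2] NOT true = false
[1.2] true AND false = false
[1] false OR false = false
[root] NOT false = true
Overall: true → honored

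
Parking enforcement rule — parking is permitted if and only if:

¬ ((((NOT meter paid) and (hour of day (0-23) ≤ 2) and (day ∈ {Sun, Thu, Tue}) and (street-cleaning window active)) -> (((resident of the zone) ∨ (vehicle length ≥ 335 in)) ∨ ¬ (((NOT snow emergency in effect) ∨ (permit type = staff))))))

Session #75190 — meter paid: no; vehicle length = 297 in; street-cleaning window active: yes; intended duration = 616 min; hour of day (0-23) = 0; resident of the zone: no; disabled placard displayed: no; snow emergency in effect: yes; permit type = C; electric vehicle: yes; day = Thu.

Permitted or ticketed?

Atomic conditions:
  NOT meter paid: no → true
  hour of day (0-23) ≤ 2: 0 ≤ 2 is true
  day ∈ {Sun, Thu, Tue}: Thu is in the set → true
  street-cleaning window active: yes → true
  resident of the zone: no → false
  vehicle length ≥ 335 in: 297 ≥ 335 is false
  NOT snow emergency in effect: yes → false
  permit type = staff: C == staff is false
Combine:
[1.1] true AND true AND true AND true = true
[1.2.1] false OR false = false
[1.2.2.1] false OR false = false
[1.2.2] NOT false = true
[1.2] false OR true = true
[1] true → true = true
[root] NOT true = false
Overall: false → ticketed

Ticketed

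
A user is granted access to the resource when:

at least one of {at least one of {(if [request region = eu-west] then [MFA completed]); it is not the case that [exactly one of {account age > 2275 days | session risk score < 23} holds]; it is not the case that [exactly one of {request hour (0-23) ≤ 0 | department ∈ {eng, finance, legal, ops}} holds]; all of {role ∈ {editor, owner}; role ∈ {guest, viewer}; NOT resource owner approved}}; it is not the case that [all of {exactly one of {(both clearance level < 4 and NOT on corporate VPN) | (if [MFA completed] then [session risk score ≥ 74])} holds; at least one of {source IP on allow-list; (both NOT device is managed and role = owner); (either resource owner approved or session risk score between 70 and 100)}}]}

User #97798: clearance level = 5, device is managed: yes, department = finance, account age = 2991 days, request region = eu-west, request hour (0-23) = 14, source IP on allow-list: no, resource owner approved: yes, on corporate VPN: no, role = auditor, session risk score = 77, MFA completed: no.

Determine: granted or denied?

Atomic conditions:
  request region = eu-west: eu-west == eu-west is true
  MFA completed: no → false
  account age > 2275 days: 2991 > 2275 is true
  session risk score < 23: 77 < 23 is false
  request hour (0-23) ≤ 0: 14 ≤ 0 is false
  department ∈ {eng, finance, legal, ops}: finance is in the set → true
  role ∈ {editor, owner}: auditor is not in the set → false
  role ∈ {guest, viewer}: auditor is not in the set → false
  NOT resource owner approved: yes → false
  clearance level < 4: 5 < 4 is false
  NOT on corporate VPN: no → true
  session risk score ≥ 74: 77 ≥ 74 is true
  source IP on allow-list: no → false
  NOT device is managed: yes → false
  role = owner: auditor == owner is false
  resource owner approved: yes → true
  session risk score between 70 and 100: 77 in [70, 100] is true
Combine:
[1.1] true → false = false
[1.2.1] exactly-one(true, false) = true
[1.2] NOT true = false
[1.3.1] exactly-one(false, true) = true
[1.3] NOT true = false
[1.4] false AND false AND false = false
[1] false OR false OR false OR false = false
[2.1.1.1] false AND true = false
[2.1.1.2] false → true (antecedent false ⇒ implication holds) = true
[2.1.1] exactly-one(false, true) = true
[2.1.2.2] false AND false = false
[2.1.2.3] true OR true = true
[2.1.2] false OR false OR true = true
[2.1] true AND true = true
[2] NOT true = false
[root] false OR false = false
Overall: false → denied

Denied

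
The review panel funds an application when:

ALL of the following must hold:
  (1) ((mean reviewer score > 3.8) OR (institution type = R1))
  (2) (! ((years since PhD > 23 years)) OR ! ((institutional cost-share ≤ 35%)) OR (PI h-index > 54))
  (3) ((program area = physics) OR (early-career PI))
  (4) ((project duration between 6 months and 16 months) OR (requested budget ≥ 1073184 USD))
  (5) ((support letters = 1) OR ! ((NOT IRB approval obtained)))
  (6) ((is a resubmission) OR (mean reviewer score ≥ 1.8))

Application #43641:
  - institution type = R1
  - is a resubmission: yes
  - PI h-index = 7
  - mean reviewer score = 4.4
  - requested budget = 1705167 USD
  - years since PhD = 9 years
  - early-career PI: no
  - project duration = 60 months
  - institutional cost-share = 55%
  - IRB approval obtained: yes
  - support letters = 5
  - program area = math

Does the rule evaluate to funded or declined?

Atomic conditions:
  mean reviewer score > 3.8: 4.4 > 3.8 is true
  institution type = R1: R1 == R1 is true
  years since PhD > 23 years: 9 > 23 is false
  institutional cost-share ≤ 35%: 55 ≤ 35 is false
  PI h-index > 54: 7 > 54 is false
  program area = physics: math == physics is false
  early-career PI: no → false
  project duration between 6 months and 16 months: 60 in [6, 16] is false
  requested budget ≥ 1073184 USD: 1705167 ≥ 1073184 is true
  support letters = 1: 5 == 1 is false
  NOT IRB approval obtained: yes → false
  is a resubmission: yes → true
  mean reviewer score ≥ 1.8: 4.4 ≥ 1.8 is true
Combine:
[1] true OR true = true
[2.1] NOT false = true
[2.2] NOT false = true
[2] true OR true OR false = true
[3] false OR false = false
[4] false OR true = true
[5.2] NOT false = true
[5] false OR true = true
[6] true OR true = true
[root] true AND true AND false AND true AND true AND true = false
Overall: false → declined

Declined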